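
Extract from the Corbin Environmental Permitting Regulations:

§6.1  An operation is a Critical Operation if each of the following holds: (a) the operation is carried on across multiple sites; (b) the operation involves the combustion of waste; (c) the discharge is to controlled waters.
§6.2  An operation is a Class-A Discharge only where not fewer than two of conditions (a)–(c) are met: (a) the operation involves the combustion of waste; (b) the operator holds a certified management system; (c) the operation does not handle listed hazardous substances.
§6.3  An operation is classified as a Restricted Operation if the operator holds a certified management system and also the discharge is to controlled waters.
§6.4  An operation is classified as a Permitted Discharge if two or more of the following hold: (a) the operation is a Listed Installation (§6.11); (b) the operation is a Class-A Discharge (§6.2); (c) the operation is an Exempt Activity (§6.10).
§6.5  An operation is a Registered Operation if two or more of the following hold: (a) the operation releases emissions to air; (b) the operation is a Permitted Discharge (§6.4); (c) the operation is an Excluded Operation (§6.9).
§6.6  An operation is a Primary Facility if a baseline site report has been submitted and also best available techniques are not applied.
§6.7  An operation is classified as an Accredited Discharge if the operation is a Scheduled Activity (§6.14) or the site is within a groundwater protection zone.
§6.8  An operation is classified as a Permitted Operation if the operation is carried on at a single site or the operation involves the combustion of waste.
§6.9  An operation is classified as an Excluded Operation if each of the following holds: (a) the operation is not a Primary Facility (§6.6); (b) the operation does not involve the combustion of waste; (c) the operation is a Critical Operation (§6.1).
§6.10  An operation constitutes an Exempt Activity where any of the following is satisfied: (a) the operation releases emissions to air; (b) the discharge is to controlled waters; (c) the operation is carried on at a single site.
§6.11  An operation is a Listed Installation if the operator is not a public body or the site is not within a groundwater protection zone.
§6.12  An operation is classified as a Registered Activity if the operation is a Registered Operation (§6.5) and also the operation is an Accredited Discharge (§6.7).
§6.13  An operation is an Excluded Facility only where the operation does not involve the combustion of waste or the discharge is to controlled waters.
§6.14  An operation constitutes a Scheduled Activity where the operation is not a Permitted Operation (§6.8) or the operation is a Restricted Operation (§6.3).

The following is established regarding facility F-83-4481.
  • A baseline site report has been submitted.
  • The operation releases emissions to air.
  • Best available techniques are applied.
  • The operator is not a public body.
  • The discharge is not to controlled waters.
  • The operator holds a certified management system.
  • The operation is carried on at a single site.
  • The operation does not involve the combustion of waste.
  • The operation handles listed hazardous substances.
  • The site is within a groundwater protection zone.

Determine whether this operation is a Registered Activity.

Yes

§6.11 — Listed Installation: [the operator is not a public body? yes] OR [the site is not within a groundwater protection zone? no] → satisfied.
§6.2 — Class-A Discharge: the operation involves the combustion of waste? no; the operator holds a certified management system? yes; the operation does not handle listed hazardous substances? no — 1 of 3 hold (need ≥2) → not satisfied.
§6.10 — Exempt Activity: [the operation releases emissions to air? yes] OR [the discharge is to controlled waters? no] OR [the operation is carried on at a single site? yes] → satisfied.
§6.4 — Permitted Discharge: Listed Installation (§6.11)? yes; Class-A Discharge (§6.2)? no; Exempt Activity (§6.10)? yes — 2 of 3 hold (need ≥2) → satisfied.
§6.6 — Primary Facility: [a baseline site report has been submitted? yes] AND [best available techniques are not applied? no] → not satisfied.
§6.1 — Critical Operation: [the operation is carried on across multiple sites? no] AND [the operation involves the combustion of waste? no] AND [the discharge is to controlled waters? no] → not satisfied.
§6.9 — Excluded Operation: [not a Primary Facility (§6.6)? yes] AND [the operation does not involve the combustion of waste? yes] AND [Critical Operation (§6.1)? no] → not satisfied.
§6.5 — Registered Operation: the operation releases emissions to air? yes; Permitted Discharge (§6.4)? yes; Excluded Operation (§6.9)? no — 2 of 3 hold (need ≥2) → satisfied.
§6.8 — Permitted Operation: [the operation is carried on at a single site? yes] OR [the operation involves the combustion of waste? no] → satisfied.
§6.3 — Restricted Operation: [the operator holds a certified management system? yes] AND [the discharge is to controlled waters? no] → not satisfied.
§6.14 — Scheduled Activity: [not a Permitted Operation (§6.8)? no] OR [Restricted Operation (§6.3)? no] → not satisfied.
§6.7 — Accredited Discharge: [Scheduled Activity (§6.14)? no] OR [the site is within a groundwater protection zone? yes] → satisfied.
§6.12 — Registered Activity: [Registered Operation (§6.5)? yes] AND [Accredited Discharge (§6.7)? yes] → satisfied.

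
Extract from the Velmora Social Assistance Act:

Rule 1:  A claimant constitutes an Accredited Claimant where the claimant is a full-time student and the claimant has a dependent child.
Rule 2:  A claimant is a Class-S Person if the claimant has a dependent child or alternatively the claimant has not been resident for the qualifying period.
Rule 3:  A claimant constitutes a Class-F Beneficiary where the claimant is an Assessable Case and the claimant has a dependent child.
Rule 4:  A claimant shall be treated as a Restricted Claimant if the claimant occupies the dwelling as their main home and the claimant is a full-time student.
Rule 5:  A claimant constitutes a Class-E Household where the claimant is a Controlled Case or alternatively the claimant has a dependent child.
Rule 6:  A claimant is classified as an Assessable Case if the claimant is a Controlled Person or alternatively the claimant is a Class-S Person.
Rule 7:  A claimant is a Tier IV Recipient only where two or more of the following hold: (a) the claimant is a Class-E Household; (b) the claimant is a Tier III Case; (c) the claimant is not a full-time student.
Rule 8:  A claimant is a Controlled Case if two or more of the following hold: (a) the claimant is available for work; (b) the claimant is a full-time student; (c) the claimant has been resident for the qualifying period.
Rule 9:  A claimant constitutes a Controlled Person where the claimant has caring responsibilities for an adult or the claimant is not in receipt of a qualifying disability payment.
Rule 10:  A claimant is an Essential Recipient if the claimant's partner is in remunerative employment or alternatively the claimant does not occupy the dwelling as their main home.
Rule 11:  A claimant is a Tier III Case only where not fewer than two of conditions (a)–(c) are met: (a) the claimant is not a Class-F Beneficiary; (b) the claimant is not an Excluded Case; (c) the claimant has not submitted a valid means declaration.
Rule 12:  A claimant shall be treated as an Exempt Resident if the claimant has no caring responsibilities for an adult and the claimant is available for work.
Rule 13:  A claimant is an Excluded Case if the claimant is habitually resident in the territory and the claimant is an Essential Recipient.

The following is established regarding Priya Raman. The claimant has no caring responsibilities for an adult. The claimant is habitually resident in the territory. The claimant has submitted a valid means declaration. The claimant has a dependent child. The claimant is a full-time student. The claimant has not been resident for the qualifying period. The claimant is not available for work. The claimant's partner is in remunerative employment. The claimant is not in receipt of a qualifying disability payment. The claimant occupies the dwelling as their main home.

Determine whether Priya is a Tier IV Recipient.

No

rule 8 — Controlled Case: the claimant is available for work? no; the claimant is a full-time student? yes; the claimant has been resident for the qualifying period? no — 1 of 3 hold (need ≥2) → not satisfied.
rule 5 — Class-E Household: [Controlled Case (rule 8)? no] OR [the claimant has a dependent child? yes] → satisfied.
rule 9 — Controlled Person: [the claimant has caring responsibilities for an adult? no] OR [the claimant is not in receipt of a qualifying disability payment? yes] → satisfied.
rule 2 — Class-S Person: [the claimant has a dependent child? yes] OR [the claimant has not been resident for the qualifying period? yes] → satisfied.
rule 6 — Assessable Case: [Controlled Person (rule 9)? yes] OR [Class-S Person (rule 2)? yes] → satisfied.
rule 3 — Class-F Beneficiary: [Assessable Case (rule 6)? yes] AND [the claimant has a dependent child? yes] → satisfied.
rule 10 — Essential Recipient: [the claimant's partner is in remunerative employment? yes] OR [the claimant does not occupy the dwelling as their main home? no] → satisfied.
rule 13 — Excluded Case: [the claimant is habitually resident in the territory? yes] AND [Essential Recipient (rule 10)? yes] → satisfied.
rule 11 — Tier III Case: not a Class-F Beneficiary (rule 3)? no; not an Excluded Case (rule 13)? no; the claimant has not submitted a valid means declaration? no — 0 of 3 hold (need ≥2) → not satisfied.
rule 7 — Tier IV Recipient: Class-E Household (rule 5)? yes; Tier III Case (rule 11)? no; the claimant is not a full-time student? no — 1 of 3 hold (need ≥2) → not satisfied.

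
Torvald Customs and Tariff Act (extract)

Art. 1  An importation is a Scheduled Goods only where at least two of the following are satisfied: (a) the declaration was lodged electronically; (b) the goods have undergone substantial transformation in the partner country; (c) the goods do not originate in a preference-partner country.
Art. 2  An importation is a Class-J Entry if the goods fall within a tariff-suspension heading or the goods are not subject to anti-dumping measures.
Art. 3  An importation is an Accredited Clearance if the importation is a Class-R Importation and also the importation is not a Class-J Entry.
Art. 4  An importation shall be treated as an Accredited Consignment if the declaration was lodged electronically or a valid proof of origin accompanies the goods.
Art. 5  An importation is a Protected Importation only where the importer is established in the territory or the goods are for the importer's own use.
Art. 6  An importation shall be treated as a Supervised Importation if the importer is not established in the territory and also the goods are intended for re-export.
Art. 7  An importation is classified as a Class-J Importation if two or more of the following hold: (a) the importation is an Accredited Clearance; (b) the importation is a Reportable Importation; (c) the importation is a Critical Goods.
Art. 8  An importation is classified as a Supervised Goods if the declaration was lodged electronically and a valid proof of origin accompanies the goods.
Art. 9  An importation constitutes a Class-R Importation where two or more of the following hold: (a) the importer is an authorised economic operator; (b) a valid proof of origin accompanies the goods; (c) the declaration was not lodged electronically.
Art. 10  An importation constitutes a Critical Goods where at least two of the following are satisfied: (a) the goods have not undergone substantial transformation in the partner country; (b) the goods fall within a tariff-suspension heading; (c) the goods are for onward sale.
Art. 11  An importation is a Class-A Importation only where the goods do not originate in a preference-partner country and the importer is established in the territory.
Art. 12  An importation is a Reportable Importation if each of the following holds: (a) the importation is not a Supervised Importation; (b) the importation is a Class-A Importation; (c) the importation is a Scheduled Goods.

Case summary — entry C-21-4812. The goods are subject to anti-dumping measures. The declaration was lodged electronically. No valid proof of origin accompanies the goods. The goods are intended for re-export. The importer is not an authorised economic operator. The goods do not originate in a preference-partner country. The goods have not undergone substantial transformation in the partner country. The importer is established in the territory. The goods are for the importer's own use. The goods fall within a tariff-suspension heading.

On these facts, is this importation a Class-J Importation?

Yes

Under article 9: the importer is an authorised economic operator? no; a valid proof of origin accompanies the goods? no; the declaration was not lodged electronically? no — 0 of 3 hold (need ≥2) → not satisfied.
Under article 2: the goods fall within a tariff-suspension heading? yes; or the goods are not subject to anti-dumping measures? no. So the importation is a Class-J Entry.
Under article 3: Class-R Importation (article 9)? no; and not a Class-J Entry (article 2)? no. So the importation is not an Accredited Clearance.
Under article 6: the importer is not established in the territory? no; and the goods are intended for re-export? yes. So the importation is not a Supervised Importation.
Under article 11: the goods do not originate in a preference-partner country? yes; and the importer is established in the territory? yes. So the importation is a Class-A Importation.
Under article 1: the declaration was lodged electronically? yes; the goods have undergone substantial transformation in the partner country? no; the goods do not originate in a preference-partner country? yes — 2 of 3 hold (need ≥2) → satisfied.
Under article 12: not a Supervised Importation (article 6)? yes; and Class-A Importation (article 11)? yes; and Scheduled Goods (article 1)? yes. So the importation is a Reportable Importation.
Under article 10: the goods have not undergone substantial transformation in the partner country? yes; the goods fall within a tariff-suspension heading? yes; the goods are for onward sale? no — 2 of 3 hold (need ≥2) → satisfied.
Under article 7: Accredited Clearance (article 3)? no; Reportable Importation (article 12)? yes; Critical Goods (article 10)? yes — 2 of 3 hold (need ≥2) → satisfied.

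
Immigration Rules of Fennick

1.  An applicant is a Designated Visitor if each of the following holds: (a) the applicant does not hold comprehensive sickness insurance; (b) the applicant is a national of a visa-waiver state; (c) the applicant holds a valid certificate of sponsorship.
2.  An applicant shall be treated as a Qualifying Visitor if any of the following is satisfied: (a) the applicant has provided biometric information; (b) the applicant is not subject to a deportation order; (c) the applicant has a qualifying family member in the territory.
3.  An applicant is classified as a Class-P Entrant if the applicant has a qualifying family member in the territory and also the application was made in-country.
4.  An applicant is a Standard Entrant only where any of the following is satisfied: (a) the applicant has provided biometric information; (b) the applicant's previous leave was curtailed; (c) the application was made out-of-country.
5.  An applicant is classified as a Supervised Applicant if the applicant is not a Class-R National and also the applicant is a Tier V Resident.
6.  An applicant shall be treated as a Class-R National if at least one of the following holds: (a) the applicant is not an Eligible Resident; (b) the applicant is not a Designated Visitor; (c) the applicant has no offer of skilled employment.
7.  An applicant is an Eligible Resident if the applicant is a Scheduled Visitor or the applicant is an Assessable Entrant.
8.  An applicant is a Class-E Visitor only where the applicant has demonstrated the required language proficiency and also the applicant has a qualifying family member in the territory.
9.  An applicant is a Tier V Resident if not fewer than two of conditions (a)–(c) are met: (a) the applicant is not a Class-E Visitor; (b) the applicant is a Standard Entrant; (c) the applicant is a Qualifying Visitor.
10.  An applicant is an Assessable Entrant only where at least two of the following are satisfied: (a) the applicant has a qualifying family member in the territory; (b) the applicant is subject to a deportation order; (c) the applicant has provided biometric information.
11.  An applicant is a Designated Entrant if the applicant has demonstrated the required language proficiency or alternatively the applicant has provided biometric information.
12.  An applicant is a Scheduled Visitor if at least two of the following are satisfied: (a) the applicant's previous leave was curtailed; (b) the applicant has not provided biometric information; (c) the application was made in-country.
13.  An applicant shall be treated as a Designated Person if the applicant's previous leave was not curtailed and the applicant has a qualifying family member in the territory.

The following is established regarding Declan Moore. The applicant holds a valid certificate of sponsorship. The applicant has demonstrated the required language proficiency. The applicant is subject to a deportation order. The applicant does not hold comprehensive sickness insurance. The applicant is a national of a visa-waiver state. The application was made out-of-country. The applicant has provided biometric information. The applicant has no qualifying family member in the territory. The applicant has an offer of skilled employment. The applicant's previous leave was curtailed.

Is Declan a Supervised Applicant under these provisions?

Under paragraph 12: the applicant's previous leave was curtailed? yes; the applicant has not provided biometric information? no; the application was made in-country? no — 1 of 3 hold (need ≥2) → not satisfied.
Under paragraph 10: the applicant has a qualifying family member in the territory? no; the applicant is subject to a deportation order? yes; the applicant has provided biometric information? yes — 2 of 3 hold (need ≥2) → satisfied.
Under paragraph 7: Scheduled Visitor (paragraph 12)? no; or Assessable Entrant (paragraph 10)? yes. So the applicant is an Eligible Resident.
Under paragraph 1: the applicant does not hold comprehensive sickness insurance? yes; and the applicant is a national of a visa-waiver state? yes; and the applicant holds a valid certificate of sponsorship? yes. So the applicant is a Designated Visitor.
Under paragraph 6: not an Eligible Resident (paragraph 7)? no; or not a Designated Visitor (paragraph 1)? no; or the applicant has no offer of skilled employment? no. So the applicant is not a Class-R National.
Under paragraph 8: the applicant has demonstrated the required language proficiency? yes; and the applicant has a qualifying family member in the territory? no. So the applicant is not a Class-E Visitor.
Under paragraph 4: the applicant has provided biometric information? yes; or the applicant's previous leave was curtailed? yes; or the application was made out-of-country? yes. So the applicant is a Standard Entrant.
Under paragraph 2: the applicant has provided biometric information? yes; or the applicant is not subject to a deportation order? no; or the applicant has a qualifying family member in the territory? no. So the applicant is a Qualifying Visitor.
Under paragraph 9: not a Class-E Visitor (paragraph 8)? yes; Standard Entrant (paragraph 4)? yes; Qualifying Visitor (paragraph 2)? yes — 3 of 3 hold (need ≥2) → satisfied.
Under paragraph 5: not a Class-R National (paragraph 6)? yes; and Tier V Resident (paragraph 9)? yes. So the applicant is a Supervised Applicant.

Yes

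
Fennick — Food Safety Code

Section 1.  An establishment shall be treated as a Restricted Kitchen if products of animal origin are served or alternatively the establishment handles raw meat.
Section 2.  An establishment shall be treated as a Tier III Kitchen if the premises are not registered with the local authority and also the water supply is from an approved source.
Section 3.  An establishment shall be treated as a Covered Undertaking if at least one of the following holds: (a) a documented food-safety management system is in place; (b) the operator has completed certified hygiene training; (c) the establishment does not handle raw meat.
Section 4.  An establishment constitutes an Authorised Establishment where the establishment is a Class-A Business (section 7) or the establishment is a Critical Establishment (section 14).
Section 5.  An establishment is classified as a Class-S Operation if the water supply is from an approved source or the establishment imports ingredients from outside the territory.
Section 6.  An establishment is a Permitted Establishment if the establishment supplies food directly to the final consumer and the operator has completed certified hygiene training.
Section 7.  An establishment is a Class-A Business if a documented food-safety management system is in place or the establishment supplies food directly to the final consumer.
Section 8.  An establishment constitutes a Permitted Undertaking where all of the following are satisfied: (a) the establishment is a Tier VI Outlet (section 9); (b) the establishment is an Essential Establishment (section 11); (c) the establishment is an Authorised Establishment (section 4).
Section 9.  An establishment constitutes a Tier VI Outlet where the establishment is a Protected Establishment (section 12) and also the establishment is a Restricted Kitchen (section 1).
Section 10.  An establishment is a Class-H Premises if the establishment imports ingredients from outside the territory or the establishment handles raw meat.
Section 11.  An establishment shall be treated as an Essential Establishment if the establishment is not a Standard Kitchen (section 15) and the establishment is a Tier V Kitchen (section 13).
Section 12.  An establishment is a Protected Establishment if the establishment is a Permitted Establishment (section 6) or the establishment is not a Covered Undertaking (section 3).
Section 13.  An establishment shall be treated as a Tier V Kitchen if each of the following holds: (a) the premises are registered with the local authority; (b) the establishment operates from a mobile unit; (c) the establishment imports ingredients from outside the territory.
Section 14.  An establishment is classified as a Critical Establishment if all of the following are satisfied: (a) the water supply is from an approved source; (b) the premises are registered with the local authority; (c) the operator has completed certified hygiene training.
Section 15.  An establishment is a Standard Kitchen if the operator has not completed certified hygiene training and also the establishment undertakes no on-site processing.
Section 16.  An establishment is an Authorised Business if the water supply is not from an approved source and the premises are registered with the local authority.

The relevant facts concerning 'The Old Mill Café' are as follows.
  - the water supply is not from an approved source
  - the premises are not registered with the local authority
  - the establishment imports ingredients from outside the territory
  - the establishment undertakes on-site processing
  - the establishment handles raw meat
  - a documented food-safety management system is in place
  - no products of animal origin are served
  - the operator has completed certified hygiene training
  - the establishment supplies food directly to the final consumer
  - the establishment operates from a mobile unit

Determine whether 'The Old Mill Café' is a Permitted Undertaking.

section 6 — Permitted Establishment: [the establishment supplies food directly to the final consumer? yes] AND [the operator has completed certified hygiene training? yes] → satisfied.
section 3 — Covered Undertaking: [a documented food-safety management system is in place? yes] OR [the operator has completed certified hygiene training? yes] OR [the establishment does not handle raw meat? no] → satisfied.
section 12 — Protected Establishment: [Permitted Establishment (section 6)? yes] OR [not a Covered Undertaking (section 3)? no] → satisfied.
section 1 — Restricted Kitchen: [products of animal origin are served? no] OR [the establishment handles raw meat? yes] → satisfied.
section 9 — Tier VI Outlet: [Protected Establishment (section 12)? yes] AND [Restricted Kitchen (section 1)? yes] → satisfied.
section 15 — Standard Kitchen: [the operator has not completed certified hygiene training? no] AND [the establishment undertakes no on-site processing? no] → not satisfied.
section 13 — Tier V Kitchen: [the premises are registered with the local authority? no] AND [the establishment operates from a mobile unit? yes] AND [the establishment imports ingredients from outside the territory? yes] → not satisfied.
section 11 — Essential Establishment: [not a Standard Kitchen (section 15)? yes] AND [Tier V Kitchen (section 13)? no] → not satisfied.
section 7 — Class-A Business: [a documented food-safety management system is in place? yes] OR [the establishment supplies food directly to the final consumer? yes] → satisfied.
section 14 — Critical Establishment: [the water supply is from an approved source? no] AND [the premises are registered with the local authority? no] AND [the operator has completed certified hygiene training? yes] → not satisfied.
section 4 — Authorised Establishment: [Class-A Business (section 7)? yes] OR [Critical Establishment (section 14)? no] → satisfied.
section 8 — Permitted Undertaking: [Tier VI Outlet (section 9)? yes] AND [Essential Establishment (section 11)? no] AND [Authorised Establishment (section 4)? yes] → not satisfied.

No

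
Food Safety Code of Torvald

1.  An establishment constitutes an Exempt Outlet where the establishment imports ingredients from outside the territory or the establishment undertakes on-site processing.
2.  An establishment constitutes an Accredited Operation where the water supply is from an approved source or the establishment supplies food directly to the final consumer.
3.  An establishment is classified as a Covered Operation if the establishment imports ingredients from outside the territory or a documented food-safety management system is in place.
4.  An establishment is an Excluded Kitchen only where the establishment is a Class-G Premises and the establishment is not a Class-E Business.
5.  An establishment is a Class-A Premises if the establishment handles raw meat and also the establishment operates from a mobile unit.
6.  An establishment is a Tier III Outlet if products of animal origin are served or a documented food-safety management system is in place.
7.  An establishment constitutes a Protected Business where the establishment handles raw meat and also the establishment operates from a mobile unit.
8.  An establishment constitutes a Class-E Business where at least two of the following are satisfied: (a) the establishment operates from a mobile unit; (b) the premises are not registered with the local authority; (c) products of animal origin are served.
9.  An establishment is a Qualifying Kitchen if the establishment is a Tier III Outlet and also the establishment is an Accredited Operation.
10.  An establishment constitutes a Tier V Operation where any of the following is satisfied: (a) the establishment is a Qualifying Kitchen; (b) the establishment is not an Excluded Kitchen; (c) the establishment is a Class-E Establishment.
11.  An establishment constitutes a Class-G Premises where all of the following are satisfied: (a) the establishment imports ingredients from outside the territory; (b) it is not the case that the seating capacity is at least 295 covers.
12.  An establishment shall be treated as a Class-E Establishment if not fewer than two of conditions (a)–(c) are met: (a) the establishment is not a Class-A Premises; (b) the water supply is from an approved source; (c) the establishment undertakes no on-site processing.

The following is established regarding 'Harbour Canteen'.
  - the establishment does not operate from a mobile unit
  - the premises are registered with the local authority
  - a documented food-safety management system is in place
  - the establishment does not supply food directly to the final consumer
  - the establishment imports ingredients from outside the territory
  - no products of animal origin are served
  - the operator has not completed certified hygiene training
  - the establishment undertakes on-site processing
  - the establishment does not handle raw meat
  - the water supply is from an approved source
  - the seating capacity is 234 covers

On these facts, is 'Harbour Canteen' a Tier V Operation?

Yes

paragraph 6 — Tier III Outlet: [products of animal origin are served? no] OR [a documented food-safety management system is in place? yes] → satisfied.
paragraph 2 — Accredited Operation: [the water supply is from an approved source? yes] OR [the establishment supplies food directly to the final consumer? no] → satisfied.
paragraph 9 — Qualifying Kitchen: [Tier III Outlet (paragraph 6)? yes] AND [Accredited Operation (paragraph 2)? yes] → satisfied.
paragraph 11 — Class-G Premises: [the establishment imports ingredients from outside the territory? yes] AND [seating capacity: 234 covers ≥ 295 covers? no, so negated condition yes] → satisfied.
paragraph 8 — Class-E Business: the establishment operates from a mobile unit? no; the premises are not registered with the local authority? no; products of animal origin are served? no — 0 of 3 hold (need ≥2) → not satisfied.
paragraph 4 — Excluded Kitchen: [Class-G Premises (paragraph 11)? yes] AND [not a Class-E Business (paragraph 8)? yes] → satisfied.
paragraph 5 — Class-A Premises: [the establishment handles raw meat? no] AND [the establishment operates from a mobile unit? no] → not satisfied.
paragraph 12 — Class-E Establishment: not a Class-A Premises (paragraph 5)? yes; the water supply is from an approved source? yes; the establishment undertakes no on-site processing? no — 2 of 3 hold (need ≥2) → satisfied.
paragraph 10 — Tier V Operation: [Qualifying Kitchen (paragraph 9)? yes] OR [not an Excluded Kitchen (paragraph 4)? no] OR [Class-E Establishment (paragraph 12)? yes] → satisfied.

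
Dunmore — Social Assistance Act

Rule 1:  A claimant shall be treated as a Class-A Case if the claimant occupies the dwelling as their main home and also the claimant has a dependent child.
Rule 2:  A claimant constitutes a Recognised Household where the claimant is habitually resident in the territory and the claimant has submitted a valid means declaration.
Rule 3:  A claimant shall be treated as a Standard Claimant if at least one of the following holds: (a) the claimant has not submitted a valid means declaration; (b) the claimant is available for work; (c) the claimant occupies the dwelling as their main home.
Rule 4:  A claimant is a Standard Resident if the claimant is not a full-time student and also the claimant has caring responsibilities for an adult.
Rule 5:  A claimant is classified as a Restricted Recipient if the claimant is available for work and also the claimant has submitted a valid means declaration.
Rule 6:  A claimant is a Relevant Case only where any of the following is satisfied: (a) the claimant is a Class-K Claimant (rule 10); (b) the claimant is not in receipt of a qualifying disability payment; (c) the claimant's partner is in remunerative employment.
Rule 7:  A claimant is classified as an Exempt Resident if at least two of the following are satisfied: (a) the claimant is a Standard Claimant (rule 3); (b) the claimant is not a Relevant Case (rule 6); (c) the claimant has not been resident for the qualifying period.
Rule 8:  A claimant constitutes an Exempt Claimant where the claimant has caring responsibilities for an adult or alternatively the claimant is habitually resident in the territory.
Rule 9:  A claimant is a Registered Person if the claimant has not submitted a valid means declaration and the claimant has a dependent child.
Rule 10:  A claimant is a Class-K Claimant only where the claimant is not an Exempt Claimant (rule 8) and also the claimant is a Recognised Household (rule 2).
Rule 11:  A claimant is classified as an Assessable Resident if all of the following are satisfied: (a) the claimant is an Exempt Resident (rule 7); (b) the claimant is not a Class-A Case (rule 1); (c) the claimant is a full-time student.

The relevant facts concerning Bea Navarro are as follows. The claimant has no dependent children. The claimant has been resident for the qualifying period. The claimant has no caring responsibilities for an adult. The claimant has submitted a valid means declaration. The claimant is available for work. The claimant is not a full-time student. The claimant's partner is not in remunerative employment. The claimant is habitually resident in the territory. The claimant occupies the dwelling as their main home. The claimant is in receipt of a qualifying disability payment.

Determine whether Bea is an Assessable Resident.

No

rule 3 — Standard Claimant: [the claimant has not submitted a valid means declaration? no] OR [the claimant is available for work? yes] OR [the claimant occupies the dwelling as their main home? yes] → satisfied.
rule 8 — Exempt Claimant: [the claimant has caring responsibilities for an adult? no] OR [the claimant is habitually resident in the territory? yes] → satisfied.
rule 2 — Recognised Household: [the claimant is habitually resident in the territory? yes] AND [the claimant has submitted a valid means declaration? yes] → satisfied.
rule 10 — Class-K Claimant: [not an Exempt Claimant (rule 8)? no] AND [Recognised Household (rule 2)? yes] → not satisfied.
rule 6 — Relevant Case: [Class-K Claimant (rule 10)? no] OR [the claimant is not in receipt of a qualifying disability payment? no] OR [the claimant's partner is in remunerative employment? no] → not satisfied.
rule 7 — Exempt Resident: Standard Claimant (rule 3)? yes; not a Relevant Case (rule 6)? yes; the claimant has not been resident for the qualifying period? no — 2 of 3 hold (need ≥2) → satisfied.
rule 1 — Class-A Case: [the claimant occupies the dwelling as their main home? yes] AND [the claimant has a dependent child? no] → not satisfied.
rule 11 — Assessable Resident: [Exempt Resident (rule 7)? yes] AND [not a Class-A Case (rule 1)? yes] AND [the claimant is a full-time student? no] → not satisfied.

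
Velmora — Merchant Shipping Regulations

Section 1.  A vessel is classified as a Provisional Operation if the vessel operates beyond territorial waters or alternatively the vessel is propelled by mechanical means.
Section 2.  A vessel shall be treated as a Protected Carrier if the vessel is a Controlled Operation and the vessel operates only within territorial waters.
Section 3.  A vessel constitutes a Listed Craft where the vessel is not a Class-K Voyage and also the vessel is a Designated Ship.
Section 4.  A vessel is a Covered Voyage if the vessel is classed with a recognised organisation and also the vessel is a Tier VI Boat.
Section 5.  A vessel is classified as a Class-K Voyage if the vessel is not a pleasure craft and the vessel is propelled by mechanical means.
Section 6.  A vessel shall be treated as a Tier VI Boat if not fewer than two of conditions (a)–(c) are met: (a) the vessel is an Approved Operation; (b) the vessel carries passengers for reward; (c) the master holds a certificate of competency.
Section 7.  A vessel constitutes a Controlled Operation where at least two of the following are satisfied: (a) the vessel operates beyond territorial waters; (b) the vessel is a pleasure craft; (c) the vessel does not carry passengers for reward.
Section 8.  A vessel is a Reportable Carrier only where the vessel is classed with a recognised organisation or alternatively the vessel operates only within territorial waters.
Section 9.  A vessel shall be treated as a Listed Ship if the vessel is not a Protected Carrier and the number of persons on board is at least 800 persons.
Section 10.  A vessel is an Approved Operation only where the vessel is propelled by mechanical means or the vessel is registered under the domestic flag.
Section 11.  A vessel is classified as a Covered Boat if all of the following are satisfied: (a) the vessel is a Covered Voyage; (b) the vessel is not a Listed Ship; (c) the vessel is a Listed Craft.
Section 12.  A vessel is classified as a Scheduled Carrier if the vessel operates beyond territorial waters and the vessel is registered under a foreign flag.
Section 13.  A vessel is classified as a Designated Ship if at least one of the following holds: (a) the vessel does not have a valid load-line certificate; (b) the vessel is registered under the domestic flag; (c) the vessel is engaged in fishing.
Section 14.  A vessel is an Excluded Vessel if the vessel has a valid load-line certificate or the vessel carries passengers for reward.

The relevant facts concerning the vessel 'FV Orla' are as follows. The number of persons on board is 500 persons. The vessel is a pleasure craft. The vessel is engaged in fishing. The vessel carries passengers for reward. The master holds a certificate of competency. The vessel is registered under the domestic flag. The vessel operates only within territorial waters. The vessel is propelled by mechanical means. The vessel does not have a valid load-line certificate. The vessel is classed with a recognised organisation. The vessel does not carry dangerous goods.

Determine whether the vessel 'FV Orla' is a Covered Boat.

Under section 10: the vessel is propelled by mechanical means? yes; or the vessel is registered under the domestic flag? yes. So the vessel is an Approved Operation.
Under section 6: Approved Operation (section 10)? yes; the vessel carries passengers for reward? yes; the master holds a certificate of competency? yes — 3 of 3 hold (need ≥2) → satisfied.
Under section 4: the vessel is classed with a recognised organisation? yes; and Tier VI Boat (section 6)? yes. So the vessel is a Covered Voyage.
Under section 7: the vessel operates beyond territorial waters? no; the vessel is a pleasure craft? yes; the vessel does not carry passengers for reward? no — 1 of 3 hold (need ≥2) → not satisfied.
Under section 2: Controlled Operation (section 7)? no; and the vessel operates only within territorial waters? yes. So the vessel is not a Protected Carrier.
Under section 9: not a Protected Carrier (section 2)? yes; and number of persons on board: 500 persons ≥ 800 persons? no. So the vessel is not a Listed Ship.
Under section 5: the vessel is not a pleasure craft? no; and the vessel is propelled by mechanical means? yes. So the vessel is not a Class-K Voyage.
Under section 13: the vessel does not have a valid load-line certificate? yes; or the vessel is registered under the domestic flag? yes; or the vessel is engaged in fishing? yes. So the vessel is a Designated Ship.
Under section 3: not a Class-K Voyage (section 5)? yes; and Designated Ship (section 13)? yes. So the vessel is a Listed Craft.
Under section 11: Covered Voyage (section 4)? yes; and not a Listed Ship (section 9)? yes; and Listed Craft (section 3)? yes. So the vessel is a Covered Boat.

Yes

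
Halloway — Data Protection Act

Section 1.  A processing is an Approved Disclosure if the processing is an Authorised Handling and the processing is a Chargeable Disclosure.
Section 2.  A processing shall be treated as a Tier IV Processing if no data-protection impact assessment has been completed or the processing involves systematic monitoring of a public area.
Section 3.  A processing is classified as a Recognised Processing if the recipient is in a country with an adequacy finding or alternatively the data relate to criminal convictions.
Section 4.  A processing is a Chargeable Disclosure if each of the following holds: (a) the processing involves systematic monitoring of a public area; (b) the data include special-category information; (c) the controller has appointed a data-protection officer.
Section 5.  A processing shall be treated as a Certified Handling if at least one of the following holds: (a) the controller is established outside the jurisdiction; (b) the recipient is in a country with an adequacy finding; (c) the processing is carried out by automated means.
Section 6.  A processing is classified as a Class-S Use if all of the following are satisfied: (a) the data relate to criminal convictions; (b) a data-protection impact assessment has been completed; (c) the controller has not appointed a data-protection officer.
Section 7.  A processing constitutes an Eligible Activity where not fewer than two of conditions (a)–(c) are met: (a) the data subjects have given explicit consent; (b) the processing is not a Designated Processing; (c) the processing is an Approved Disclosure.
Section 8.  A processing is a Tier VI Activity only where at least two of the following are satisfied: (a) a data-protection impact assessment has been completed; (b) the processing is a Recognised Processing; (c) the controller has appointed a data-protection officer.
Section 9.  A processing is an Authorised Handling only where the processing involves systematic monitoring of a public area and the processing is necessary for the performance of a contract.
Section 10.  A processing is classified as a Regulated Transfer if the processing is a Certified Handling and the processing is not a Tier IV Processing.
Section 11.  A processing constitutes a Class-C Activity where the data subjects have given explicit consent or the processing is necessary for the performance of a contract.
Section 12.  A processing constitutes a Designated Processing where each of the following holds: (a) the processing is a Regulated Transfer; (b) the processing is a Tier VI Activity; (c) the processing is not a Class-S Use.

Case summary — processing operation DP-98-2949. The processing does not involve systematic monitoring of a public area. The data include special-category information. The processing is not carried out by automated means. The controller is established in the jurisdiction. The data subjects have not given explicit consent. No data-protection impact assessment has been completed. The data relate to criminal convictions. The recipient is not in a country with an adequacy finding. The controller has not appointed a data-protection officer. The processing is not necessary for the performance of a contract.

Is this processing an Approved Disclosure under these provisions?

Under section 9: the processing involves systematic monitoring of a public area? no; and the processing is necessary for the performance of a contract? no. So the processing is not an Authorised Handling.
Under section 4: the processing involves systematic monitoring of a public area? no; and the data include special-category information? yes; and the controller has appointed a data-protection officer? no. So the processing is not a Chargeable Disclosure.
Under section 1: Authorised Handling (section 9)? no; and Chargeable Disclosure (section 4)? no. So the processing is not an Approved Disclosure.

No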